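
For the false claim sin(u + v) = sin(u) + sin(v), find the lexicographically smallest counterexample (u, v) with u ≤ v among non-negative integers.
(u, v) = (1, 1)

At (0, 2): both sides equal sin(2) ≈ 0.9093, so it holds there.
At (0, 7): both sides equal sin(7) ≈ 0.657, so it holds there.

Substituting (1, 1) into the claim:
LHS = sin(1 + 1) = sin(2) ≈ 0.9093
RHS = sin(1) + sin(1) = 2·sin(1) ≈ 1.683

Since LHS ≠ RHS, this pair disproves the claim, and no lexicographically smaller pair (u ≤ v, non-negative integers) does.

For instance (4, 7) is also a counterexample (LHS = sin(11) ≈ -1, RHS = sin(4) + sin(7) ≈ -0.09982), but it's lexicographically larger.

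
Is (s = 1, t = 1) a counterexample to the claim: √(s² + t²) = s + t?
Yes

Substituting s = 1, t = 1:
LHS = √(1² + 1²) = √(2) ≈ 1.414
RHS = 1 + 1 = 2

Since LHS ≠ RHS, this pair disproves the claim.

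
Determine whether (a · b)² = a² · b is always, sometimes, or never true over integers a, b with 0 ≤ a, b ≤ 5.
Sometimes true

It holds at (a, b) = (1, 0) (both sides equal 0), but fails at (a, b) = (5, 3) (LHS = 225, RHS = 75).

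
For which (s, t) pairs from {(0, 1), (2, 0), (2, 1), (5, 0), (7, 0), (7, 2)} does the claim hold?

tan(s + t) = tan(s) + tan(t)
Testing each pair:
(0, 1): LHS = tan(1) ≈ 1.557, RHS = tan(1) ≈ 1.557 → holds
(2, 0): LHS = tan(2) ≈ -2.185, RHS = tan(2) ≈ -2.185 → holds
(2, 1): LHS = tan(3) ≈ -0.1425, RHS = tan(2) + tan(1) ≈ -0.6276 → fails
(5, 0): LHS = tan(5) ≈ -3.381, RHS = tan(5) ≈ -3.381 → holds
(7, 0): LHS = tan(7) ≈ 0.8714, RHS = tan(7) ≈ 0.8714 → holds
(7, 2): LHS = tan(9) ≈ -0.4523, RHS = tan(2) + tan(7) ≈ -1.314 → fails

4 of 6 pairs satisfy the claim.

Answer: (0, 1), (2, 0), (5, 0), (7, 0)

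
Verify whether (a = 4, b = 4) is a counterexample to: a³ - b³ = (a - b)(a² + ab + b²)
No

Substituting a = 4, b = 4:
LHS = 4³ - 4³ = 0
RHS = (4 - 4)(4² + 4·4 + 4²) = 0

The sides agree, so this pair does not disprove the claim.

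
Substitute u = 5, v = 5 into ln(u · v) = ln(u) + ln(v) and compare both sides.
LHS = ln(5 · 5) = ln(25) ≈ 3.219
RHS = ln(5) + ln(5) = 2·ln(5) ≈ 3.219

LHS = RHS: the two sides agree.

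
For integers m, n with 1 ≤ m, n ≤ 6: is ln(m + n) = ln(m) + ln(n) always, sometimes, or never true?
Sometimes true

It holds at (m, n) = (2, 2) (both sides equal ln(4) ≈ 1.386), but fails at (m, n) = (1, 3) (LHS = ln(4) ≈ 1.386, RHS = ln(3) ≈ 1.099).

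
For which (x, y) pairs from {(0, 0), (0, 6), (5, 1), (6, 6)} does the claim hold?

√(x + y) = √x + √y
(0, 0), (0, 6)

Testing each pair:
(0, 0): LHS = 0, RHS = 0 → holds
(0, 6): LHS = √(6) ≈ 2.449, RHS = √(6) ≈ 2.449 → holds
(5, 1): LHS = √(6) ≈ 2.449, RHS = 1 + √(5) ≈ 3.236 → fails
(6, 6): LHS = 2·√(3) ≈ 3.464, RHS = 2·√(6) ≈ 4.899 → fails

2 of 4 pairs satisfy the claim.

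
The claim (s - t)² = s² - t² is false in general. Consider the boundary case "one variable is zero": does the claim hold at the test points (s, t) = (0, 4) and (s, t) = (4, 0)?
At (0, 4): LHS = 16 ≠ RHS = -16
At (4, 0): LHS = 16, RHS = 16 → equal

Answer: Only at (4, 0)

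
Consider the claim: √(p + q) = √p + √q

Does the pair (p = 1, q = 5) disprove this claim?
Substituting p = 1, q = 5:
LHS = √(1 + 5) = √(6) ≈ 2.449
RHS = √1 + √5 = 1 + √(5) ≈ 3.236

Since LHS ≠ RHS, this pair disproves the claim.

Answer: Yes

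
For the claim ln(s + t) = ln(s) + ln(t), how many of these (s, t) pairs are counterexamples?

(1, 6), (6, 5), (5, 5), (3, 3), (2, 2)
Testing each pair:
(1, 6): LHS = ln(7) ≈ 1.946, RHS = ln(6) ≈ 1.792 → counterexample
(6, 5): LHS = ln(11) ≈ 2.398, RHS = ln(5) + ln(6) ≈ 3.401 → counterexample
(5, 5): LHS = ln(10) ≈ 2.303, RHS = 2·ln(5) ≈ 3.219 → counterexample
(3, 3): LHS = ln(6) ≈ 1.792, RHS = 2·ln(3) ≈ 2.197 → counterexample
(2, 2): LHS = ln(4) ≈ 1.386, RHS = 2·ln(2) ≈ 1.386 → satisfies claim

That makes 4 counterexamples.

Answer: 4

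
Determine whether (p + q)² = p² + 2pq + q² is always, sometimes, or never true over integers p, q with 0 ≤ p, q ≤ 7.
The identity holds for every pair in the range. For instance at (p, q) = (4, 3): both sides equal 49.

Answer: Always true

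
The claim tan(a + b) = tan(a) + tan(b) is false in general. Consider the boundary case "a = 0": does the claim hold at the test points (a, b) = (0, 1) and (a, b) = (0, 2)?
At (0, 1): LHS = tan(1) ≈ 1.557, RHS = tan(1) ≈ 1.557 → equal
At (0, 2): LHS = tan(2) ≈ -2.185, RHS = tan(2) ≈ -2.185 → equal

So the claim does hold at both of these boundary points, even though it is not an identity.

Answer: Yes, holds at both test points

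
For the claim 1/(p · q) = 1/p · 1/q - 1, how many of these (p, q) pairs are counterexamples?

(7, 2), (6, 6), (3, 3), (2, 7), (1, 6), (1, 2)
Testing each pair:
(7, 2): LHS = 1/14, RHS = -13/14 → counterexample
(6, 6): LHS = 1/36, RHS = -35/36 → counterexample
(3, 3): LHS = 1/9, RHS = -8/9 → counterexample
(2, 7): LHS = 1/14, RHS = -13/14 → counterexample
(1, 6): LHS = 1/6, RHS = -5/6 → counterexample
(1, 2): LHS = 1/2, RHS = -1/2 → counterexample

That makes 6 counterexamples.

Answer: 6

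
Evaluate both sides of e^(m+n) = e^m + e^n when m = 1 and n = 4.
LHS = e^(1+4) = e^5 ≈ 148.4
RHS = e^1 + e^4 = e + e^4 ≈ 57.32

LHS ≠ RHS (they differ by about 91.1), so the equation does not hold here.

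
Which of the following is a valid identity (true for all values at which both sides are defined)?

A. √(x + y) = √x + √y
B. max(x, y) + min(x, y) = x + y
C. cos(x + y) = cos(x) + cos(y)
A: fails at (5, 8) — LHS = √(13) ≈ 3.606, RHS = √(5) + 2·√(2) ≈ 5.064.
B: holds — e.g. at (4, 4), both sides equal 8.
C: fails at (4, 5) — LHS = cos(9) ≈ -0.9111, RHS = cos(4) + cos(5) ≈ -0.37.

Answer: B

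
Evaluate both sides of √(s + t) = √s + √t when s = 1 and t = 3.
LHS = √(1 + 3) = 2
RHS = √1 + √3 = 1 + √(3) ≈ 2.732

LHS ≠ RHS (they differ by about 0.7321), so the equation does not hold here.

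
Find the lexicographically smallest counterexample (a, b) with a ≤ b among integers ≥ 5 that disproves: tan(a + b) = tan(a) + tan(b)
(a, b) = (5, 5)

Substituting (5, 5) into the claim:
LHS = tan(5 + 5) = tan(10) ≈ 0.6484
RHS = tan(5) + tan(5) = 2·tan(5) ≈ -6.761

Since LHS ≠ RHS, this pair disproves the claim, and no lexicographically smaller pair (a ≤ b, integers ≥ 5) does.

For instance (8, 8) is also a counterexample (LHS = tan(16) ≈ 0.3006, RHS = 2·tan(8) ≈ -13.6), but it's lexicographically larger.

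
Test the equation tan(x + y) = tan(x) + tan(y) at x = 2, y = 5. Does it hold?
Fails

Substituting x = 2, y = 5:

LHS = tan(2 + 5) = tan(7) ≈ 0.8714
RHS = tan(2) + tan(5) ≈ -5.566

LHS ≠ RHS, so the equation does not hold at this point.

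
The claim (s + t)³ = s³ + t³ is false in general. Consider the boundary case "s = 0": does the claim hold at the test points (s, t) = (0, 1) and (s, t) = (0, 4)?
At (0, 1): LHS = 1, RHS = 1 → equal
At (0, 4): LHS = 64, RHS = 64 → equal

So the claim does hold at both of these boundary points, even though it is not an identity.

Answer: Yes, holds at both test points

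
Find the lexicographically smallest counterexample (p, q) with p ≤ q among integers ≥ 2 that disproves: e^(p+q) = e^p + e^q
(p, q) = (2, 2)

Substituting (2, 2) into the claim:
LHS = e^(2+2) = e^4 ≈ 54.6
RHS = e^2 + e^2 = 2·e^2 ≈ 14.78

Since LHS ≠ RHS, this pair disproves the claim, and no lexicographically smaller pair (p ≤ q, integers ≥ 2) does.

For instance (4, 5) is also a counterexample (LHS = e^9 ≈ 8103, RHS = e^4 + e^5 ≈ 203), but it's lexicographically larger.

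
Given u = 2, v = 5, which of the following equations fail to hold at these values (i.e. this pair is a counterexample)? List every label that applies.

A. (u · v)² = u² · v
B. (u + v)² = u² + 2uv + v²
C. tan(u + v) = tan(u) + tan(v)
Evaluating each claim at the given values:
A. LHS = 100, RHS = 20 → fails here (LHS ≠ RHS)
B. LHS = 49, RHS = 49 → holds here (LHS = RHS)
C. LHS = tan(7) ≈ 0.8714, RHS = tan(5) + tan(2) ≈ -5.566 → fails here (LHS ≠ RHS)

Answer: A, C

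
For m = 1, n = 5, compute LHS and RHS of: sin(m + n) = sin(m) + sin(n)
LHS = sin(1 + 5) = sin(6) ≈ -0.2794
RHS = sin(1) + sin(5) ≈ -0.1175

LHS ≠ RHS (they differ by about 0.162), so the equation does not hold here.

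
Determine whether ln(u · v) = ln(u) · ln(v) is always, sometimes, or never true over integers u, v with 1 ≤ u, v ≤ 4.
Sometimes true

It holds at (u, v) = (1, 1) (both sides equal 0), but fails at (u, v) = (4, 3) (LHS = ln(12) ≈ 2.485, RHS = ln(3)·ln(4) ≈ 1.523).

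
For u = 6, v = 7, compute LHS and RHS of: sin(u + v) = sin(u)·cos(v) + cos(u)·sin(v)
LHS = sin(6 + 7) = sin(13) ≈ 0.4202
RHS = sin(6)·cos(7) + cos(6)·sin(7) = sin(6)·cos(7) + sin(7)·cos(6) ≈ 0.4202

LHS = RHS: the two sides agree.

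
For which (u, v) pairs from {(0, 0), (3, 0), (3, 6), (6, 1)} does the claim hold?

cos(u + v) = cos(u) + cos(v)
Testing each pair:
(0, 0): LHS = 1, RHS = 2 → fails
(3, 0): LHS = cos(3) ≈ -0.99, RHS = cos(3) + 1 ≈ 0.01001 → fails
(3, 6): LHS = cos(9) ≈ -0.9111, RHS = cos(3) + cos(6) ≈ -0.02982 → fails
(6, 1): LHS = cos(7) ≈ 0.7539, RHS = cos(1) + cos(6) ≈ 1.5 → fails

No pair satisfies the claim.

Answer: None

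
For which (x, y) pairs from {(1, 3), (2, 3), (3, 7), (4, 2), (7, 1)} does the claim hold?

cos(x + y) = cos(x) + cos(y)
Testing each pair:
(1, 3): LHS = cos(4) ≈ -0.6536, RHS = cos(3) + cos(1) ≈ -0.4497 → fails
(2, 3): LHS = cos(5) ≈ 0.2837, RHS = cos(3) + cos(2) ≈ -1.406 → fails
(3, 7): LHS = cos(10) ≈ -0.8391, RHS = cos(3) + cos(7) ≈ -0.2361 → fails
(4, 2): LHS = cos(6) ≈ 0.9602, RHS = cos(4) + cos(2) ≈ -1.07 → fails
(7, 1): LHS = cos(8) ≈ -0.1455, RHS = cos(1) + cos(7) ≈ 1.294 → fails

No pair satisfies the claim.

Answer: None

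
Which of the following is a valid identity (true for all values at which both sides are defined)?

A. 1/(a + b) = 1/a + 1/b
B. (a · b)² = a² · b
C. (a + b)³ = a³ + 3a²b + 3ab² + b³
A: fails at (1, 4) — LHS = 1/5, RHS = 5/4.
B: fails at (4, 4) — LHS = 256, RHS = 64.
C: holds — e.g. at (2, 7), both sides equal 729.

Answer: C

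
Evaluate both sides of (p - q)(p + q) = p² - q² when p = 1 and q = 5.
LHS = (1 - 5)(1 + 5) = -24
RHS = 1² - 5² = -24

LHS = RHS: the two sides agree.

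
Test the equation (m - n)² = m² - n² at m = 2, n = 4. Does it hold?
Substituting m = 2, n = 4:

LHS = (2 - 4)² = 4
RHS = 2² - 4² = -12

LHS ≠ RHS, so the equation does not hold at this point.

Answer: Fails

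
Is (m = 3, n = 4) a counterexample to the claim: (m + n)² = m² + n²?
Yes

Substituting m = 3, n = 4:
LHS = (3 + 4)² = 49
RHS = 3² + 4² = 25

Since LHS ≠ RHS, this pair disproves the claim.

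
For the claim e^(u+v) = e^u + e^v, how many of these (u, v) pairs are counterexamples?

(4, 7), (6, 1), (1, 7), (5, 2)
4

Testing each pair:
(4, 7): LHS = e^11 ≈ 59874.1, RHS = e^4 + e^7 ≈ 1151 → counterexample
(6, 1): LHS = e^7 ≈ 1097, RHS = e + e^6 ≈ 406.1 → counterexample
(1, 7): LHS = e^8 ≈ 2981, RHS = e + e^7 ≈ 1099 → counterexample
(5, 2): LHS = e^7 ≈ 1097, RHS = e^2 + e^5 ≈ 155.8 → counterexample

That makes 4 counterexamples.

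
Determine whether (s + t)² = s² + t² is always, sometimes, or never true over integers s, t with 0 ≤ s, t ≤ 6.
It holds at (s, t) = (0, 3) (both sides equal 9), but fails at (s, t) = (3, 3) (LHS = 36, RHS = 18).

Answer: Sometimes true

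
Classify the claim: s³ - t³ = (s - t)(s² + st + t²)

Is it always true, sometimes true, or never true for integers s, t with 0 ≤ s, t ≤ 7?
Always true

The identity holds for every pair in the range. For instance at (s, t) = (6, 3): both sides equal 189.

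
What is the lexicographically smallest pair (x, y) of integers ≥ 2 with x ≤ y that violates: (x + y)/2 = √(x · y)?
(x, y) = (2, 3)

Substituting (2, 3) into the claim:
LHS = (2 + 3)/2 = 5/2
RHS = √(2 · 3) = √(6) ≈ 2.449

Since LHS ≠ RHS, this pair disproves the claim, and no lexicographically smaller pair (x ≤ y, integers ≥ 2) does.

For instance (4, 5) is also a counterexample (LHS = 9/2, RHS = 2·√(5) ≈ 4.472), but it's lexicographically larger.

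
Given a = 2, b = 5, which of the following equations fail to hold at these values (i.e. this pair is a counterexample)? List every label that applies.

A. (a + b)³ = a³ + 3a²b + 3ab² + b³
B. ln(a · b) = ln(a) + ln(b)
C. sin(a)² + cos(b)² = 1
C

Evaluating each claim at the given values:
A. LHS = 343, RHS = 343 → holds here (LHS = RHS)
B. LHS = ln(10) ≈ 2.303, RHS = ln(2) + ln(5) ≈ 2.303 → holds here (LHS = RHS)
C. LHS = cos(5)² + sin(2)² ≈ 0.9073, RHS = 1 → fails here (LHS ≠ RHS)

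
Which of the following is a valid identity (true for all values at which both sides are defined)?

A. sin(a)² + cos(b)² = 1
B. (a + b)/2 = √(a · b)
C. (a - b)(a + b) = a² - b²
A: fails at (1, 4) — LHS = cos(4)² + sin(1)² ≈ 1.135, RHS = 1.
B: fails at (1, 4) — LHS = 5/2, RHS = 2.
C: holds — e.g. at (6, 7), both sides equal -13.

Answer: C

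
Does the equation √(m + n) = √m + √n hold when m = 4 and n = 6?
Substituting m = 4, n = 6:

LHS = √(4 + 6) = √(10) ≈ 3.162
RHS = √4 + √6 = 2 + √(6) ≈ 4.449

LHS ≠ RHS, so the equation does not hold at this point.

Answer: Fails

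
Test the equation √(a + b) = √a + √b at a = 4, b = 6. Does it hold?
Substituting a = 4, b = 6:

LHS = √(4 + 6) = √(10) ≈ 3.162
RHS = √4 + √6 = 2 + √(6) ≈ 4.449

LHS ≠ RHS, so the equation does not hold at this point.

Answer: Fails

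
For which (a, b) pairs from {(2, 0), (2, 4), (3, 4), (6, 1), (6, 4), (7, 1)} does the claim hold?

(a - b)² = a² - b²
(2, 0)

Testing each pair:
(2, 0): LHS = 4, RHS = 4 → holds
(2, 4): LHS = 4, RHS = -12 → fails
(3, 4): LHS = 1, RHS = -7 → fails
(6, 1): LHS = 25, RHS = 35 → fails
(6, 4): LHS = 4, RHS = 20 → fails
(7, 1): LHS = 36, RHS = 48 → fails

1 of 6 pairs satisfies the claim.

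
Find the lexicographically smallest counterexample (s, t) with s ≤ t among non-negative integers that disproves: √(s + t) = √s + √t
At (0, 2): both sides equal √(2) ≈ 1.414, so it holds there.

Substituting (1, 1) into the claim:
LHS = √(1 + 1) = √(2) ≈ 1.414
RHS = √1 + √1 = 2

Since LHS ≠ RHS, this pair disproves the claim, and no lexicographically smaller pair (s ≤ t, non-negative integers) does.

For instance (5, 5) is also a counterexample (LHS = √(10) ≈ 3.162, RHS = 2·√(5) ≈ 4.472), but it's lexicographically larger.

Answer: (s, t) = (1, 1)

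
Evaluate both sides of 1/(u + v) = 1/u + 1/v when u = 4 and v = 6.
LHS = 1/(4 + 6) = 1/10
RHS = 1/4 + 1/6 = 5/12

LHS ≠ RHS, so the equation does not hold here.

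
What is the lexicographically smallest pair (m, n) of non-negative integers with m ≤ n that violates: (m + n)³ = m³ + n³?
At (0, 1): both sides equal 1, so it holds there.

Substituting (1, 1) into the claim:
LHS = (1 + 1)³ = 8
RHS = 1³ + 1³ = 2

Since LHS ≠ RHS, this pair disproves the claim, and no lexicographically smaller pair (m ≤ n, non-negative integers) does.

For instance (6, 6) is also a counterexample (LHS = 1728, RHS = 432), but it's lexicographically larger.

Answer: (m, n) = (1, 1)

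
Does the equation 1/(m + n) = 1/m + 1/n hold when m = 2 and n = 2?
Substituting m = 2, n = 2:

LHS = 1/(2 + 2) = 1/4
RHS = 1/2 + 1/2 = 1

LHS ≠ RHS, so the equation does not hold at this point.

Answer: Fails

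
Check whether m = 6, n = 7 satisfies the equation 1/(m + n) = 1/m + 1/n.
Fails

Substituting m = 6, n = 7:

LHS = 1/(6 + 7) = 1/13
RHS = 1/6 + 1/7 = 13/42

LHS ≠ RHS, so the equation does not hold at this point.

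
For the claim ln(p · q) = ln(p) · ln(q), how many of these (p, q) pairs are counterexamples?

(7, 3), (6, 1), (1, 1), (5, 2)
Testing each pair:
(7, 3): LHS = ln(21) ≈ 3.045, RHS = ln(3)·ln(7) ≈ 2.138 → counterexample
(6, 1): LHS = ln(6) ≈ 1.792, RHS = 0 → counterexample
(1, 1): LHS = 0, RHS = 0 → satisfies claim
(5, 2): LHS = ln(10) ≈ 2.303, RHS = ln(2)·ln(5) ≈ 1.116 → counterexample

That makes 3 counterexamples.

Answer: 3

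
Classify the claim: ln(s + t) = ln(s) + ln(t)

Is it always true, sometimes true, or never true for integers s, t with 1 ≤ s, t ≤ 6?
Sometimes true

It holds at (s, t) = (2, 2) (both sides equal ln(4) ≈ 1.386), but fails at (s, t) = (3, 6) (LHS = ln(9) ≈ 2.197, RHS = ln(3) + ln(6) ≈ 2.89).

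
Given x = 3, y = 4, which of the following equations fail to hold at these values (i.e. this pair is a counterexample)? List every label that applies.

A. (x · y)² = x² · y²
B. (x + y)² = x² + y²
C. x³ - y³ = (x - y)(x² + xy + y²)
B

Evaluating each claim at the given values:
A. LHS = 144, RHS = 144 → holds here (LHS = RHS)
B. LHS = 49, RHS = 25 → fails here (LHS ≠ RHS)
C. LHS = -37, RHS = -37 → holds here (LHS = RHS)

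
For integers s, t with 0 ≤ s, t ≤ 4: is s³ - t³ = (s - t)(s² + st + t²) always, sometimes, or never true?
The identity holds for every pair in the range. For instance at (s, t) = (4, 2): both sides equal 56.

Answer: Always true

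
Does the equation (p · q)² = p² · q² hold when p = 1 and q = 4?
Holds

Substituting p = 1, q = 4:

LHS = (1 · 4)² = 16
RHS = 1² · 4² = 16

LHS = RHS, so the equation holds at this point.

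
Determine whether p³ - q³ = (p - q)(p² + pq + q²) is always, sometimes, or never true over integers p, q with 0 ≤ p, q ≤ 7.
The identity holds for every pair in the range. For instance at (p, q) = (6, 5): both sides equal 91.

Answer: Always true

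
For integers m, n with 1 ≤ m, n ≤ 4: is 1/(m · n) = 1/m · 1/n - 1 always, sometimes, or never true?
The claim fails for every pair in the range. For instance at (m, n) = (2, 2): LHS = 1/4, RHS = -3/4.

Answer: Never true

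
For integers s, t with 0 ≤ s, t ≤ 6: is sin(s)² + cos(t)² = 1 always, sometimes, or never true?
Sometimes true

It holds at (s, t) = (1, 1) (both sides equal 1), but fails at (s, t) = (0, 2) (LHS = cos(2)² ≈ 0.1732, RHS = 1).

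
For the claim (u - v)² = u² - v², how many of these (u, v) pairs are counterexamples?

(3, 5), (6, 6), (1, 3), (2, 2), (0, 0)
Testing each pair:
(3, 5): LHS = 4, RHS = -16 → counterexample
(6, 6): LHS = 0, RHS = 0 → satisfies claim
(1, 3): LHS = 4, RHS = -8 → counterexample
(2, 2): LHS = 0, RHS = 0 → satisfies claim
(0, 0): LHS = 0, RHS = 0 → satisfies claim

That makes 2 counterexamples.

Answer: 2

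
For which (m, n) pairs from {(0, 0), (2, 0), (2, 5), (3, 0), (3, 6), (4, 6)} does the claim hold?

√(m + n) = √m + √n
(0, 0), (2, 0), (3, 0)

Testing each pair:
(0, 0): LHS = 0, RHS = 0 → holds
(2, 0): LHS = √(2) ≈ 1.414, RHS = √(2) ≈ 1.414 → holds
(2, 5): LHS = √(7) ≈ 2.646, RHS = √(2) + √(5) ≈ 3.65 → fails
(3, 0): LHS = √(3) ≈ 1.732, RHS = √(3) ≈ 1.732 → holds
(3, 6): LHS = 3, RHS = √(3) + √(6) ≈ 4.182 → fails
(4, 6): LHS = √(10) ≈ 3.162, RHS = 2 + √(6) ≈ 4.449 → fails

3 of 6 pairs satisfy the claim.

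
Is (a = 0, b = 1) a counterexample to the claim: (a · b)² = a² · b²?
Substituting a = 0, b = 1:
LHS = (0 · 1)² = 0
RHS = 0² · 1² = 0

The sides agree, so this pair does not disprove the claim.

Answer: No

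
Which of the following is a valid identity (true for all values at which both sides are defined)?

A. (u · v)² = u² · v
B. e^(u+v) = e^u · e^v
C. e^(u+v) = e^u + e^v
B

A: fails at (4, 6) — LHS = 576, RHS = 96.
B: holds — e.g. at (4, 6), both sides equal e^10 ≈ 22026.5.
C: fails at (6, 7) — LHS = e^13 ≈ 442413.4, RHS = e^6 + e^7 ≈ 1500.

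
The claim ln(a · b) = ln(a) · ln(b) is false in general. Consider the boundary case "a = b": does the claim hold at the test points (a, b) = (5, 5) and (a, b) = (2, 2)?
At (5, 5): LHS = ln(25) ≈ 3.219 ≠ RHS = ln(5)² ≈ 2.59
At (2, 2): LHS = ln(4) ≈ 1.386 ≠ RHS = ln(2)² ≈ 0.4805

Answer: No, fails at both test points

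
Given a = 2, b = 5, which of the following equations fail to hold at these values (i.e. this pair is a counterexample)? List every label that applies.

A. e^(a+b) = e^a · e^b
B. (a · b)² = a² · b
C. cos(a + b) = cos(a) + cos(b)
B, C

Evaluating each claim at the given values:
A. LHS = e^7 ≈ 1097, RHS = e^7 ≈ 1097 → holds here (LHS = RHS)
B. LHS = 100, RHS = 20 → fails here (LHS ≠ RHS)
C. LHS = cos(7) ≈ 0.7539, RHS = cos(2) + cos(5) ≈ -0.1325 → fails here (LHS ≠ RHS)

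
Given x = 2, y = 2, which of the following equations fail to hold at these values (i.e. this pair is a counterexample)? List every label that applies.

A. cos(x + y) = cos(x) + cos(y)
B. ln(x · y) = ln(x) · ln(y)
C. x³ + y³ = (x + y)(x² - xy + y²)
Evaluating each claim at the given values:
A. LHS = cos(4) ≈ -0.6536, RHS = 2·cos(2) ≈ -0.8323 → fails here (LHS ≠ RHS)
B. LHS = ln(4) ≈ 1.386, RHS = ln(2)² ≈ 0.4805 → fails here (LHS ≠ RHS)
C. LHS = 16, RHS = 16 → holds here (LHS = RHS)

Answer: A, B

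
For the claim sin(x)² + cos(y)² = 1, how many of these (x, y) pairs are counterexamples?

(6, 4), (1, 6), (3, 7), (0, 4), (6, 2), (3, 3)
5

Testing each pair:
(6, 4): LHS = sin(6)² + cos(4)² ≈ 0.5053, RHS = 1 → counterexample
(1, 6): LHS = sin(1)² + cos(6)² ≈ 1.63, RHS = 1 → counterexample
(3, 7): LHS = sin(3)² + cos(7)² ≈ 0.5883, RHS = 1 → counterexample
(0, 4): LHS = cos(4)² ≈ 0.4272, RHS = 1 → counterexample
(6, 2): LHS = sin(6)² + cos(2)² ≈ 0.2513, RHS = 1 → counterexample
(3, 3): LHS = sin(3)² + cos(3)² = 1, RHS = 1 → satisfies claim

That makes 5 counterexamples.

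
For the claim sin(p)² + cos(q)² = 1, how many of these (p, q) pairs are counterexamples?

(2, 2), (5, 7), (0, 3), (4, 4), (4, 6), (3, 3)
Testing each pair:
(2, 2): LHS = cos(2)² + sin(2)² = 1, RHS = 1 → satisfies claim
(5, 7): LHS = cos(7)² + sin(5)² ≈ 1.488, RHS = 1 → counterexample
(0, 3): LHS = cos(3)² ≈ 0.9801, RHS = 1 → counterexample
(4, 4): LHS = cos(4)² + sin(4)² = 1, RHS = 1 → satisfies claim
(4, 6): LHS = sin(4)² + cos(6)² ≈ 1.495, RHS = 1 → counterexample
(3, 3): LHS = sin(3)² + cos(3)² = 1, RHS = 1 → satisfies claim

That makes 3 counterexamples.

Answer: 3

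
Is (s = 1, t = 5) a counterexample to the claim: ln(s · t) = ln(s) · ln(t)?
Substituting s = 1, t = 5:
LHS = ln(1 · 5) = ln(5) ≈ 1.609
RHS = ln(1) · ln(5) = 0

Since LHS ≠ RHS, this pair disproves the claim.

Answer: Yes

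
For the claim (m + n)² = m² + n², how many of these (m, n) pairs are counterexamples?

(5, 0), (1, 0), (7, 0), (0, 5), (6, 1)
1

Testing each pair:
(5, 0): LHS = 25, RHS = 25 → satisfies claim
(1, 0): LHS = 1, RHS = 1 → satisfies claim
(7, 0): LHS = 49, RHS = 49 → satisfies claim
(0, 5): LHS = 25, RHS = 25 → satisfies claim
(6, 1): LHS = 49, RHS = 37 → counterexample

That makes 1 counterexample.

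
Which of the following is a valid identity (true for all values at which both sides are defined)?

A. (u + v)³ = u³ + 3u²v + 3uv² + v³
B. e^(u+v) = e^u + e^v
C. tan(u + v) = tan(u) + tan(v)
A

A: holds — e.g. at (2, 5), both sides equal 343.
B: fails at (2, 3) — LHS = e^5 ≈ 148.4, RHS = e^2 + e^3 ≈ 27.47.
C: fails at (2, 5) — LHS = tan(7) ≈ 0.8714, RHS = tan(5) + tan(2) ≈ -5.566.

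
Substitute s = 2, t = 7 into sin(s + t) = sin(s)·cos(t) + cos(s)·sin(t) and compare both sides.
LHS = sin(2 + 7) = sin(9) ≈ 0.4121
RHS = sin(2)·cos(7) + cos(2)·sin(7) = sin(7)·cos(2) + sin(2)·cos(7) ≈ 0.4121

LHS = RHS: the two sides agree.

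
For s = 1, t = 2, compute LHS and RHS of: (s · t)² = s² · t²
LHS = (1 · 2)² = 4
RHS = 1² · 2² = 4

LHS = RHS: the two sides agree.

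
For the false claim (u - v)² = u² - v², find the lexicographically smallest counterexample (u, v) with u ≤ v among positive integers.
Substituting (1, 2) into the claim:
LHS = (1 - 2)² = 1
RHS = 1² - 2² = -3

Since LHS ≠ RHS, this pair disproves the claim, and no lexicographically smaller pair (u ≤ v, positive integers) does.

For instance (2, 6) is also a counterexample (LHS = 16, RHS = -32), but it's lexicographically larger.

Answer: (u, v) = (1, 2)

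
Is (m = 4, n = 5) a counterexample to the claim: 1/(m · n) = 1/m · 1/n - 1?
Yes

Substituting m = 4, n = 5:
LHS = 1/(4 · 5) = 1/20
RHS = 1/4 · 1/5 - 1 = -19/20

Since LHS ≠ RHS, this pair disproves the claim.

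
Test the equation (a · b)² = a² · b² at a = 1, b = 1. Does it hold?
Substituting a = 1, b = 1:

LHS = (1 · 1)² = 1
RHS = 1² · 1² = 1

LHS = RHS, so the equation holds at this point.

Answer: Holds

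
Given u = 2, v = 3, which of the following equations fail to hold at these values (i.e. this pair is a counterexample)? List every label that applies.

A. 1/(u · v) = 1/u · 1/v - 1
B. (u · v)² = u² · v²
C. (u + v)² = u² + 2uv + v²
Evaluating each claim at the given values:
A. LHS = 1/6, RHS = -5/6 → fails here (LHS ≠ RHS)
B. LHS = 36, RHS = 36 → holds here (LHS = RHS)
C. LHS = 25, RHS = 25 → holds here (LHS = RHS)

Answer: A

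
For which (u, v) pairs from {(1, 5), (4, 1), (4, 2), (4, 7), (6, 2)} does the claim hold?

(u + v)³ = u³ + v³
None

Testing each pair:
(1, 5): LHS = 216, RHS = 126 → fails
(4, 1): LHS = 125, RHS = 65 → fails
(4, 2): LHS = 216, RHS = 72 → fails
(4, 7): LHS = 1331, RHS = 407 → fails
(6, 2): LHS = 512, RHS = 224 → fails

No pair satisfies the claim.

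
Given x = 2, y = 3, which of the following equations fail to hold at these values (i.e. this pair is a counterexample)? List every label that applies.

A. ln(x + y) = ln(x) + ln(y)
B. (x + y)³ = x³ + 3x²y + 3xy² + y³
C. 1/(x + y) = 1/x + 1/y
A, C

Evaluating each claim at the given values:
A. LHS = ln(5) ≈ 1.609, RHS = ln(2) + ln(3) ≈ 1.792 → fails here (LHS ≠ RHS)
B. LHS = 125, RHS = 125 → holds here (LHS = RHS)
C. LHS = 1/5, RHS = 5/6 → fails here (LHS ≠ RHS)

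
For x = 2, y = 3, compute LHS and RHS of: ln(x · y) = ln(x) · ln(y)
LHS = ln(2 · 3) = ln(6) ≈ 1.792
RHS = ln(2) · ln(3) ≈ 0.7615

LHS ≠ RHS (they differ by about 1.03), so the equation does not hold here.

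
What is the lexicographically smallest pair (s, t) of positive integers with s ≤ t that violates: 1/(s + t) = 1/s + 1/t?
Substituting (1, 1) into the claim:
LHS = 1/(1 + 1) = 1/2
RHS = 1/1 + 1/1 = 2

Since LHS ≠ RHS, this pair disproves the claim, and no lexicographically smaller pair (s ≤ t, positive integers) does.

For instance (2, 8) is also a counterexample (LHS = 1/10, RHS = 5/8), but it's lexicographically larger.

Answer: (s, t) = (1, 1)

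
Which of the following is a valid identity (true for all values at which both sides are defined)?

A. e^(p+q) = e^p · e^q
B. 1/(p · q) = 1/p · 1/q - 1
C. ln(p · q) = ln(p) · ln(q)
A: holds — e.g. at (1, 3), both sides equal e^4 ≈ 54.6.
B: fails at (1, 4) — LHS = 1/4, RHS = -3/4.
C: fails at (2, 4) — LHS = ln(8) ≈ 2.079, RHS = ln(2)·ln(4) ≈ 0.9609.

Answer: A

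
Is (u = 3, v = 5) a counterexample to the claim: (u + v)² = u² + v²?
Yes

Substituting u = 3, v = 5:
LHS = (3 + 5)² = 64
RHS = 3² + 5² = 34

Since LHS ≠ RHS, this pair disproves the claim.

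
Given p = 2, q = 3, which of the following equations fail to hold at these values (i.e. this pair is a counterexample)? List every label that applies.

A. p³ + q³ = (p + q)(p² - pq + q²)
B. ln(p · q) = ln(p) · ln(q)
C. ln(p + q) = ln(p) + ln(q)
B, C

Evaluating each claim at the given values:
A. LHS = 35, RHS = 35 → holds here (LHS = RHS)
B. LHS = ln(6) ≈ 1.792, RHS = ln(2)·ln(3) ≈ 0.7615 → fails here (LHS ≠ RHS)
C. LHS = ln(5) ≈ 1.609, RHS = ln(2) + ln(3) ≈ 1.792 → fails here (LHS ≠ RHS)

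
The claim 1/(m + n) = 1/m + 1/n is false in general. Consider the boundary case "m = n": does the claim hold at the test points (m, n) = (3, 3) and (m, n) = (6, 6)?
At (3, 3): LHS = 1/6 ≠ RHS = 2/3
At (6, 6): LHS = 1/12 ≠ RHS = 1/3

Answer: No, fails at both test points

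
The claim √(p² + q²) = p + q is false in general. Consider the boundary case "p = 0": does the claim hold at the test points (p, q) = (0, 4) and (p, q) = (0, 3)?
At (0, 4): LHS = 4, RHS = 4 → equal
At (0, 3): LHS = 3, RHS = 3 → equal

So the claim does hold at both of these boundary points, even though it is not an identity.

Answer: Yes, holds at both test points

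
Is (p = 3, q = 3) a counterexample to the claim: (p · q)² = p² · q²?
Substituting p = 3, q = 3:
LHS = (3 · 3)² = 81
RHS = 3² · 3² = 81

The sides agree, so this pair does not disprove the claim.

Answer: No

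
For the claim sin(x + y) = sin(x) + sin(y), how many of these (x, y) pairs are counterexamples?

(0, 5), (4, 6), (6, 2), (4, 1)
3

Testing each pair:
(0, 5): LHS = sin(5) ≈ -0.9589, RHS = sin(5) ≈ -0.9589 → satisfies claim
(4, 6): LHS = sin(10) ≈ -0.544, RHS = sin(4) + sin(6) ≈ -1.036 → counterexample
(6, 2): LHS = sin(8) ≈ 0.9894, RHS = sin(6) + sin(2) ≈ 0.6299 → counterexample
(4, 1): LHS = sin(5) ≈ -0.9589, RHS = sin(4) + sin(1) ≈ 0.08467 → counterexample

That makes 3 counterexamples.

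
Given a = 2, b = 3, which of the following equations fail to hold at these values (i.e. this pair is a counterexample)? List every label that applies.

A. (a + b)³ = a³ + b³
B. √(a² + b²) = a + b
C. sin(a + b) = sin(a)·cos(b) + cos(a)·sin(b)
Evaluating each claim at the given values:
A. LHS = 125, RHS = 35 → fails here (LHS ≠ RHS)
B. LHS = √(13) ≈ 3.606, RHS = 5 → fails here (LHS ≠ RHS)
C. LHS = sin(5) ≈ -0.9589, RHS = sin(2)·cos(3) + sin(3)·cos(2) ≈ -0.9589 → holds here (LHS = RHS)

Answer: A, B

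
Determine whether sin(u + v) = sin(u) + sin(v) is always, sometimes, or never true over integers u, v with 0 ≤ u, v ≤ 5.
Sometimes true

It holds at (u, v) = (0, 4) (both sides equal sin(4) ≈ -0.7568), but fails at (u, v) = (4, 1) (LHS = sin(5) ≈ -0.9589, RHS = sin(4) + sin(1) ≈ 0.08467).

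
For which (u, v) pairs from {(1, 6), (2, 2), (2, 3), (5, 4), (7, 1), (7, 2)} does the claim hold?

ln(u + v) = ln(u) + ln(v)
Testing each pair:
(1, 6): LHS = ln(7) ≈ 1.946, RHS = ln(6) ≈ 1.792 → fails
(2, 2): LHS = ln(4) ≈ 1.386, RHS = 2·ln(2) ≈ 1.386 → holds
(2, 3): LHS = ln(5) ≈ 1.609, RHS = ln(2) + ln(3) ≈ 1.792 → fails
(5, 4): LHS = ln(9) ≈ 2.197, RHS = ln(4) + ln(5) ≈ 2.996 → fails
(7, 1): LHS = ln(8) ≈ 2.079, RHS = ln(7) ≈ 1.946 → fails
(7, 2): LHS = ln(9) ≈ 2.197, RHS = ln(2) + ln(7) ≈ 2.639 → fails

1 of 6 pairs satisfies the claim.

Answer: (2, 2)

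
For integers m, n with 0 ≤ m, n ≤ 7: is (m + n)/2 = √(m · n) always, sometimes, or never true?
Sometimes true

It holds at (m, n) = (1, 1) (both sides equal 1), but fails at (m, n) = (6, 0) (LHS = 3, RHS = 0).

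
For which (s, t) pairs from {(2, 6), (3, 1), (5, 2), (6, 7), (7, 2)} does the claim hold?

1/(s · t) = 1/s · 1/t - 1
None

Testing each pair:
(2, 6): LHS = 1/12, RHS = -11/12 → fails
(3, 1): LHS = 1/3, RHS = -2/3 → fails
(5, 2): LHS = 1/10, RHS = -9/10 → fails
(6, 7): LHS = 1/42, RHS = -41/42 → fails
(7, 2): LHS = 1/14, RHS = -13/14 → fails

No pair satisfies the claim.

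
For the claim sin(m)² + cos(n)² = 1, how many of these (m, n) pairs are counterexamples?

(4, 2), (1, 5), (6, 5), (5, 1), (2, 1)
Testing each pair:
(4, 2): LHS = cos(2)² + sin(4)² ≈ 0.7459, RHS = 1 → counterexample
(1, 5): LHS = cos(5)² + sin(1)² ≈ 0.7885, RHS = 1 → counterexample
(6, 5): LHS = sin(6)² + cos(5)² ≈ 0.1585, RHS = 1 → counterexample
(5, 1): LHS = cos(1)² + sin(5)² ≈ 1.211, RHS = 1 → counterexample
(2, 1): LHS = cos(1)² + sin(2)² ≈ 1.119, RHS = 1 → counterexample

That makes 5 counterexamples.

Answer: 5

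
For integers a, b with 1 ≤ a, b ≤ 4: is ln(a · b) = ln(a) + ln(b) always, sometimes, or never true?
Always true

The identity holds for every pair in the range. For instance at (a, b) = (3, 4): both sides equal ln(12) ≈ 2.485.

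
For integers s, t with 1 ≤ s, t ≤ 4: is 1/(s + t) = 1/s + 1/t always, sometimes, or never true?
Never true

The claim fails for every pair in the range. For instance at (s, t) = (2, 1): LHS = 1/3, RHS = 3/2.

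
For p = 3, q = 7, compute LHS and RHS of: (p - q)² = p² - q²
LHS = (3 - 7)² = 16
RHS = 3² - 7² = -40

LHS ≠ RHS, so the equation does not hold here.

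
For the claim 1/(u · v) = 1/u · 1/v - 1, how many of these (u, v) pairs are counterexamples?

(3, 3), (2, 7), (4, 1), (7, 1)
Testing each pair:
(3, 3): LHS = 1/9, RHS = -8/9 → counterexample
(2, 7): LHS = 1/14, RHS = -13/14 → counterexample
(4, 1): LHS = 1/4, RHS = -3/4 → counterexample
(7, 1): LHS = 1/7, RHS = -6/7 → counterexample

That makes 4 counterexamples.

Answer: 4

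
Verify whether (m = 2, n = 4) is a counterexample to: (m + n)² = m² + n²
Substituting m = 2, n = 4:
LHS = (2 + 4)² = 36
RHS = 2² + 4² = 20

Since LHS ≠ RHS, this pair disproves the claim.

Answer: Yes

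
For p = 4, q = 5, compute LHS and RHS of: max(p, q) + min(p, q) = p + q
LHS = max(4, 5) + min(4, 5) = 9
RHS = 4 + 5 = 9

LHS = RHS: the two sides agree.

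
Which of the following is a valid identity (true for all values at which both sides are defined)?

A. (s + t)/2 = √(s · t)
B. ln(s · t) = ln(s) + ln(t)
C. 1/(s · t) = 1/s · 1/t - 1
A: fails at (0, 1) — LHS = 1/2, RHS = 0.
B: holds — e.g. at (2, 5), both sides equal ln(10) ≈ 2.303.
C: fails at (5, 8) — LHS = 1/40, RHS = -39/40.

Answer: B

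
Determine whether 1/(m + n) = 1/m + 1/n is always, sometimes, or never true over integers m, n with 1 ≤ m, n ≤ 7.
The claim fails for every pair in the range. For instance at (m, n) = (4, 3): LHS = 1/7, RHS = 7/12.

Answer: Never true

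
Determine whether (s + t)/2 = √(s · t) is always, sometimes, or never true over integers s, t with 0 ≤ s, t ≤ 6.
Sometimes true

It holds at (s, t) = (3, 3) (both sides equal 3), but fails at (s, t) = (6, 4) (LHS = 5, RHS = 2·√(6) ≈ 4.899).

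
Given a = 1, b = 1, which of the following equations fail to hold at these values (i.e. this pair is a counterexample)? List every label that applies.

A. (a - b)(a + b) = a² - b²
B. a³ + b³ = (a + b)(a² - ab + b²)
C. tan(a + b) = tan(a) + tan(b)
C

Evaluating each claim at the given values:
A. LHS = 0, RHS = 0 → holds here (LHS = RHS)
B. LHS = 2, RHS = 2 → holds here (LHS = RHS)
C. LHS = tan(2) ≈ -2.185, RHS = 2·tan(1) ≈ 3.115 → fails here (LHS ≠ RHS)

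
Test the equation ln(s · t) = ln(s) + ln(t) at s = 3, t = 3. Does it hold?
Substituting s = 3, t = 3:

LHS = ln(3 · 3) = ln(9) ≈ 2.197
RHS = ln(3) + ln(3) = 2·ln(3) ≈ 2.197

LHS = RHS, so the equation holds at this point.

Answer: Holds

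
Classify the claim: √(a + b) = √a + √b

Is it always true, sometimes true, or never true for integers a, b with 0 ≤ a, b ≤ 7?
Sometimes true

It holds at (a, b) = (1, 0) (both sides equal 1), but fails at (a, b) = (4, 3) (LHS = √(7) ≈ 2.646, RHS = √(3) + 2 ≈ 3.732).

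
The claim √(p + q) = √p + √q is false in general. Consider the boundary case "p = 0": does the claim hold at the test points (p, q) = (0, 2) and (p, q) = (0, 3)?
At (0, 2): LHS = √(2) ≈ 1.414, RHS = √(2) ≈ 1.414 → equal
At (0, 3): LHS = √(3) ≈ 1.732, RHS = √(3) ≈ 1.732 → equal

So the claim does hold at both of these boundary points, even though it is not an identity.

Answer: Yes, holds at both test points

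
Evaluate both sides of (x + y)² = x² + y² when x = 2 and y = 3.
LHS = (2 + 3)² = 25
RHS = 2² + 3² = 13

LHS ≠ RHS, so the equation does not hold here.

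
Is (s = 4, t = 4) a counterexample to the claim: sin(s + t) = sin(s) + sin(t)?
Substituting s = 4, t = 4:
LHS = sin(4 + 4) = sin(8) ≈ 0.9894
RHS = sin(4) + sin(4) = 2·sin(4) ≈ -1.514

Since LHS ≠ RHS, this pair disproves the claim.

Answer: Yes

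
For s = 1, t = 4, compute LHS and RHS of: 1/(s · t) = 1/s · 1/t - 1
LHS = 1/(1 · 4) = 1/4
RHS = 1/1 · 1/4 - 1 = -3/4

LHS ≠ RHS, so the equation does not hold here.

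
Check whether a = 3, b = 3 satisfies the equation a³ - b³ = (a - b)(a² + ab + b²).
Holds

Substituting a = 3, b = 3:

LHS = 3³ - 3³ = 0
RHS = (3 - 3)(3² + 3·3 + 3²) = 0

LHS = RHS, so the equation holds at this point.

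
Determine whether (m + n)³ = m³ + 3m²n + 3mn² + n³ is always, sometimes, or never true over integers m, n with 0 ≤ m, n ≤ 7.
Always true

The identity holds for every pair in the range. For instance at (m, n) = (3, 1): both sides equal 64.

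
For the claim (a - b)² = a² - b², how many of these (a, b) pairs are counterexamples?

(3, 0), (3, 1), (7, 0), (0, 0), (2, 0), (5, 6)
Testing each pair:
(3, 0): LHS = 9, RHS = 9 → satisfies claim
(3, 1): LHS = 4, RHS = 8 → counterexample
(7, 0): LHS = 49, RHS = 49 → satisfies claim
(0, 0): LHS = 0, RHS = 0 → satisfies claim
(2, 0): LHS = 4, RHS = 4 → satisfies claim
(5, 6): LHS = 1, RHS = -11 → counterexample

That makes 2 counterexamples.

Answer: 2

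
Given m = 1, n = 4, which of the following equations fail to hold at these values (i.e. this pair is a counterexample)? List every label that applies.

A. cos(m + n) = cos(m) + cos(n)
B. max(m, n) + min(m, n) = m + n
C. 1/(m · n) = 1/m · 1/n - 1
Evaluating each claim at the given values:
A. LHS = cos(5) ≈ 0.2837, RHS = cos(4) + cos(1) ≈ -0.1133 → fails here (LHS ≠ RHS)
B. LHS = 5, RHS = 5 → holds here (LHS = RHS)
C. LHS = 1/4, RHS = -3/4 → fails here (LHS ≠ RHS)

Answer: A, C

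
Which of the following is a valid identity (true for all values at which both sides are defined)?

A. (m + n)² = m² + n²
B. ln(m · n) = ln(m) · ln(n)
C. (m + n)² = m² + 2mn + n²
A: fails at (1, 1) — LHS = 4, RHS = 2.
B: fails at (3, 7) — LHS = ln(21) ≈ 3.045, RHS = ln(3)·ln(7) ≈ 2.138.
C: holds — e.g. at (2, 7), both sides equal 81.

Answer: C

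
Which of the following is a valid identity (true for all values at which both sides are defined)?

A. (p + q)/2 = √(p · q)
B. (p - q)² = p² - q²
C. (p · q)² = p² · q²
A: fails at (3, 4) — LHS = 7/2, RHS = 2·√(3) ≈ 3.464.
B: fails at (3, 4) — LHS = 1, RHS = -7.
C: holds — e.g. at (4, 5), both sides equal 400.

Answer: C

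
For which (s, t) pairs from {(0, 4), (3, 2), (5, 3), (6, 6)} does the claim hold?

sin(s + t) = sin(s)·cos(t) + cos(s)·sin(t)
Testing each pair:
(0, 4): LHS = sin(4) ≈ -0.7568, RHS = sin(4) ≈ -0.7568 → holds
(3, 2): LHS = sin(5) ≈ -0.9589, RHS = sin(2)·cos(3) + sin(3)·cos(2) ≈ -0.9589 → holds
(5, 3): LHS = sin(8) ≈ 0.9894, RHS = sin(3)·cos(5) + sin(5)·cos(3) ≈ 0.9894 → holds
(6, 6): LHS = sin(12) ≈ -0.5366, RHS = 2·sin(6)·cos(6) ≈ -0.5366 → holds

Every pair satisfies the claim.

Answer: All pairs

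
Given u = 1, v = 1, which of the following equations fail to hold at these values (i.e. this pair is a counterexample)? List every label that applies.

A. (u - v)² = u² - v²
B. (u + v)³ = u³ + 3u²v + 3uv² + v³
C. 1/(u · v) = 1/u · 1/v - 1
Evaluating each claim at the given values:
A. LHS = 0, RHS = 0 → holds here (LHS = RHS)
B. LHS = 8, RHS = 8 → holds here (LHS = RHS)
C. LHS = 1, RHS = 0 → fails here (LHS ≠ RHS)

Answer: C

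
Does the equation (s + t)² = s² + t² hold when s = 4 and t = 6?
Substituting s = 4, t = 6:

LHS = (4 + 6)² = 100
RHS = 4² + 6² = 52

LHS ≠ RHS, so the equation does not hold at this point.

Answer: Fails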